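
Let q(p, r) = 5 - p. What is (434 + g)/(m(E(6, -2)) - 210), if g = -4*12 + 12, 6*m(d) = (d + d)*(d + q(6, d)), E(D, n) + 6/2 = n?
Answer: -199/100 ≈ -1.9900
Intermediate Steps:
E(D, n) = -3 + n
m(d) = d*(-1 + d)/3 (m(d) = ((d + d)*(d + (5 - 1*6)))/6 = ((2*d)*(d + (5 - 6)))/6 = ((2*d)*(d - 1))/6 = ((2*d)*(-1 + d))/6 = (2*d*(-1 + d))/6 = d*(-1 + d)/3)
g = -36 (g = -48 + 12 = -36)
(434 + g)/(m(E(6, -2)) - 210) = (434 - 36)/((-3 - 2)*(-1 + (-3 - 2))/3 - 210) = 398/((⅓)*(-5)*(-1 - 5) - 210) = 398/((⅓)*(-5)*(-6) - 210) = 398/(10 - 210) = 398/(-200) = 398*(-1/200) = -199/100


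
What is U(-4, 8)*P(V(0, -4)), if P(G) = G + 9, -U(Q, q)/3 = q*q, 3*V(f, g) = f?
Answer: -1728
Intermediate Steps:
V(f, g) = f/3
U(Q, q) = -3*q**2 (U(Q, q) = -3*q*q = -3*q**2)
P(G) = 9 + G
U(-4, 8)*P(V(0, -4)) = (-3*8**2)*(9 + (1/3)*0) = (-3*64)*(9 + 0) = -192*9 = -1728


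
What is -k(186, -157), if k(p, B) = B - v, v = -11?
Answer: 146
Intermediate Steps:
k(p, B) = 11 + B (k(p, B) = B - 1*(-11) = B + 11 = 11 + B)
-k(186, -157) = -(11 - 157) = -1*(-146) = 146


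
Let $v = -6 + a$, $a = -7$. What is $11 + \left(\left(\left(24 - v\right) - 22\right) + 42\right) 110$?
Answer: $6281$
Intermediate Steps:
$v = -13$ ($v = -6 - 7 = -13$)
$11 + \left(\left(\left(24 - v\right) - 22\right) + 42\right) 110 = 11 + \left(\left(\left(24 - -13\right) - 22\right) + 42\right) 110 = 11 + \left(\left(\left(24 + 13\right) - 22\right) + 42\right) 110 = 11 + \left(\left(37 - 22\right) + 42\right) 110 = 11 + \left(15 + 42\right) 110 = 11 + 57 \cdot 110 = 11 + 6270 = 6281$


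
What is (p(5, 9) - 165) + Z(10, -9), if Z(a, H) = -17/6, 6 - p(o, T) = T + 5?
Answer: -1055/6 ≈ -175.83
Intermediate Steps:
p(o, T) = 1 - T (p(o, T) = 6 - (T + 5) = 6 - (5 + T) = 6 + (-5 - T) = 1 - T)
Z(a, H) = -17/6 (Z(a, H) = -17*⅙ = -17/6)
(p(5, 9) - 165) + Z(10, -9) = ((1 - 1*9) - 165) - 17/6 = ((1 - 9) - 165) - 17/6 = (-8 - 165) - 17/6 = -173 - 17/6 = -1055/6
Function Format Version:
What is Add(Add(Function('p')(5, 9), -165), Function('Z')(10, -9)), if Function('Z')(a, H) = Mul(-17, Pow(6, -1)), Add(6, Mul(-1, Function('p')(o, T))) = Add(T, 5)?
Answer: Rational(-1055, 6) ≈ -175.83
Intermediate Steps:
Function('p')(o, T) = Add(1, Mul(-1, T)) (Function('p')(o, T) = Add(6, Mul(-1, Add(T, 5))) = Add(6, Mul(-1, Add(5, T))) = Add(6, Add(-5, Mul(-1, T))) = Add(1, Mul(-1, T)))
Function('Z')(a, H) = Rational(-17, 6) (Function('Z')(a, H) = Mul(-17, Rational(1, 6)) = Rational(-17, 6))
Add(Add(Function('p')(5, 9), -165), Function('Z')(10, -9)) = Add(Add(Add(1, Mul(-1, 9)), -165), Rational(-17, 6)) = Add(Add(Add(1, -9), -165), Rational(-17, 6)) = Add(Add(-8, -165), Rational(-17, 6)) = Add(-173, Rational(-17, 6)) = Rational(-1055, 6)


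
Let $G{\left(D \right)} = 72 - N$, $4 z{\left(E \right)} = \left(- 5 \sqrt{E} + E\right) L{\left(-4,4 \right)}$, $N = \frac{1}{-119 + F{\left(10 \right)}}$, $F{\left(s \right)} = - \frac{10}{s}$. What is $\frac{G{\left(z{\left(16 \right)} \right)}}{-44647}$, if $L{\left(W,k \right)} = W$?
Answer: $- \frac{8641}{5357640} \approx -0.0016128$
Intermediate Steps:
$N = - \frac{1}{120}$ ($N = \frac{1}{-119 - \frac{10}{10}} = \frac{1}{-119 - 1} = \frac{1}{-120} = - \frac{1}{120} \approx -0.0083333$)
$z{\left(E \right)} = - E + 5 \sqrt{E}$ ($z{\left(E \right)} = \frac{\left(- 5 \sqrt{E} + E\right) \left(-4\right)}{4} = \frac{\left(E - 5 \sqrt{E}\right) \left(-4\right)}{4} = \frac{- 4 E + 20 \sqrt{E}}{4} = - E + 5 \sqrt{E}$)
$G{\left(D \right)} = \frac{8641}{120}$ ($G{\left(D \right)} = 72 - - \frac{1}{120} = 72 + \frac{1}{120} = \frac{8641}{120}$)
$\frac{G{\left(z{\left(16 \right)} \right)}}{-44647} = \frac{8641}{120 \left(-44647\right)} = \frac{8641}{120} \left(- \frac{1}{44647}\right) = - \frac{8641}{5357640}$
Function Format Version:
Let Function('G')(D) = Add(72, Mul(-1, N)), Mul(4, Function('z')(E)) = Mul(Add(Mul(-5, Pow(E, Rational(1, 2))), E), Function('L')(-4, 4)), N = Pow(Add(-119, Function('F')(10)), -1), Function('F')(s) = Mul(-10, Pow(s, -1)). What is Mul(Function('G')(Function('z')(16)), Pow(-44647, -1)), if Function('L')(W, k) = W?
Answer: Rational(-8641, 5357640) ≈ -0.0016128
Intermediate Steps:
N = Rational(-1, 120) (N = Pow(Add(-119, Mul(-10, Pow(10, -1))), -1) = Pow(Add(-119, Mul(-10, Rational(1, 10))), -1) = Pow(Add(-119, -1), -1) = Pow(-120, -1) = Rational(-1, 120) ≈ -0.0083333)
Function('z')(E) = Add(Mul(-1, E), Mul(5, Pow(E, Rational(1, 2)))) (Function('z')(E) = Mul(Rational(1, 4), Mul(Add(Mul(-5, Pow(E, Rational(1, 2))), E), -4)) = Mul(Rational(1, 4), Mul(Add(E, Mul(-5, Pow(E, Rational(1, 2)))), -4)) = Mul(Rational(1, 4), Add(Mul(-4, E), Mul(20, Pow(E, Rational(1, 2))))) = Add(Mul(-1, E), Mul(5, Pow(E, Rational(1, 2)))))
Function('G')(D) = Rational(8641, 120) (Function('G')(D) = Add(72, Mul(-1, Rational(-1, 120))) = Add(72, Rational(1, 120)) = Rational(8641, 120))
Mul(Function('G')(Function('z')(16)), Pow(-44647, -1)) = Mul(Rational(8641, 120), Pow(-44647, -1)) = Mul(Rational(8641, 120), Rational(-1, 44647)) = Rational(-8641, 5357640)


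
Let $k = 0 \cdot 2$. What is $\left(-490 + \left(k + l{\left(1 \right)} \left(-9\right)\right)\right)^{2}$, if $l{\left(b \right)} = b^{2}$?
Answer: $249001$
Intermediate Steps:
$k = 0$
$\left(-490 + \left(k + l{\left(1 \right)} \left(-9\right)\right)\right)^{2} = \left(-490 + \left(0 + 1^{2} \left(-9\right)\right)\right)^{2} = \left(-490 + \left(0 + 1 \left(-9\right)\right)\right)^{2} = \left(-490 + \left(0 - 9\right)\right)^{2} = \left(-490 - 9\right)^{2} = \left(-499\right)^{2} = 249001$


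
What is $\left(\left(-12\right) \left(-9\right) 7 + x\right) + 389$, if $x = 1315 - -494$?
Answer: $2954$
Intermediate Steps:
$x = 1809$ ($x = 1315 + 494 = 1809$)
$\left(\left(-12\right) \left(-9\right) 7 + x\right) + 389 = \left(\left(-12\right) \left(-9\right) 7 + 1809\right) + 389 = \left(108 \cdot 7 + 1809\right) + 389 = \left(756 + 1809\right) + 389 = 2565 + 389 = 2954$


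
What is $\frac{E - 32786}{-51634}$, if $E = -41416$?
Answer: $\frac{37101}{25817} \approx 1.4371$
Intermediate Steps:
$\frac{E - 32786}{-51634} = \frac{-41416 - 32786}{-51634} = \left(-74202\right) \left(- \frac{1}{51634}\right) = \frac{37101}{25817}$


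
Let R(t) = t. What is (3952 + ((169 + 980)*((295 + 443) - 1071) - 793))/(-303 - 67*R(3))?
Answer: 21081/28 ≈ 752.89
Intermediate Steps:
(3952 + ((169 + 980)*((295 + 443) - 1071) - 793))/(-303 - 67*R(3)) = (3952 + ((169 + 980)*((295 + 443) - 1071) - 793))/(-303 - 67*3) = (3952 + (1149*(738 - 1071) - 793))/(-303 - 201) = (3952 + (1149*(-333) - 793))/(-504) = (3952 + (-382617 - 793))*(-1/504) = (3952 - 383410)*(-1/504) = -379458*(-1/504) = 21081/28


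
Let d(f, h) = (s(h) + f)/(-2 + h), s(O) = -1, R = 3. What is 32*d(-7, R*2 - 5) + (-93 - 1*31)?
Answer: 132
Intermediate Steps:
d(f, h) = (-1 + f)/(-2 + h)
32*d(-7, R*2 - 5) + (-93 - 1*31) = 32*((-1 - 7)/(-2 + (3*2 - 5))) + (-93 - 1*31) = 32*(-8/(-2 + (6 - 5))) + (-93 - 31) = 32*(-8/(-2 + 1)) - 124 = 32*(-8/(-1)) - 124 = 32*(-1*(-8)) - 124 = 32*8 - 124 = 256 - 124 = 132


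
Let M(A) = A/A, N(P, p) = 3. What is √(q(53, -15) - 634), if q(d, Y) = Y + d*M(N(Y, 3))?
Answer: 2*I*√149 ≈ 24.413*I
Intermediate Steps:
M(A) = 1
q(d, Y) = Y + d (q(d, Y) = Y + d*1 = Y + d)
√(q(53, -15) - 634) = √((-15 + 53) - 634) = √(38 - 634) = √(-596) = 2*I*√149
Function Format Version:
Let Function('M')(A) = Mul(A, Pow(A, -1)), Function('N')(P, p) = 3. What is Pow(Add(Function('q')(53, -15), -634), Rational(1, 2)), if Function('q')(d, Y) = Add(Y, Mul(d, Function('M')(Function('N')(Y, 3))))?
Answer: Mul(2, I, Pow(149, Rational(1, 2))) ≈ Mul(24.413, I)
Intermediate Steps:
Function('M')(A) = 1
Function('q')(d, Y) = Add(Y, d) (Function('q')(d, Y) = Add(Y, Mul(d, 1)) = Add(Y, d))
Pow(Add(Function('q')(53, -15), -634), Rational(1, 2)) = Pow(Add(Add(-15, 53), -634), Rational(1, 2)) = Pow(Add(38, -634), Rational(1, 2)) = Pow(-596, Rational(1, 2)) = Mul(2, I, Pow(149, Rational(1, 2)))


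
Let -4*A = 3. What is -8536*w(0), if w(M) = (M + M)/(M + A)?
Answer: 0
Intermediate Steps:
A = -¾ (A = -¼*3 = -¾ ≈ -0.75000)
w(M) = 2*M/(-¾ + M) (w(M) = (M + M)/(M - ¾) = (2*M)/(-¾ + M) = 2*M/(-¾ + M))
-8536*w(0) = -68288*0/(-3 + 4*0) = -68288*0/(-3 + 0) = -68288*0/(-3) = -68288*0*(-1)/3 = -8536*0 = 0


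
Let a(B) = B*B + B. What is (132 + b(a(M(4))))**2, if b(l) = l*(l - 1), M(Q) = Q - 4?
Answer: 17424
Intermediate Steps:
M(Q) = -4 + Q
a(B) = B + B**2 (a(B) = B**2 + B = B + B**2)
b(l) = l*(-1 + l)
(132 + b(a(M(4))))**2 = (132 + ((-4 + 4)*(1 + (-4 + 4)))*(-1 + (-4 + 4)*(1 + (-4 + 4))))**2 = (132 + (0*(1 + 0))*(-1 + 0*(1 + 0)))**2 = (132 + (0*1)*(-1 + 0*1))**2 = (132 + 0*(-1 + 0))**2 = (132 + 0*(-1))**2 = (132 + 0)**2 = 132**2 = 17424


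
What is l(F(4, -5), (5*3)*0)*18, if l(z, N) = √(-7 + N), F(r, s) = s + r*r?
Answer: 18*I*√7 ≈ 47.624*I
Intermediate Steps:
F(r, s) = s + r²
l(F(4, -5), (5*3)*0)*18 = √(-7 + (5*3)*0)*18 = √(-7 + 15*0)*18 = √(-7 + 0)*18 = √(-7)*18 = (I*√7)*18 = 18*I*√7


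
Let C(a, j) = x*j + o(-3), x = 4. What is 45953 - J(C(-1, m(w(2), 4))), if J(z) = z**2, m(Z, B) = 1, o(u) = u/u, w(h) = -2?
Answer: 45928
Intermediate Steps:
o(u) = 1
C(a, j) = 1 + 4*j (C(a, j) = 4*j + 1 = 1 + 4*j)
45953 - J(C(-1, m(w(2), 4))) = 45953 - (1 + 4*1)**2 = 45953 - (1 + 4)**2 = 45953 - 1*5**2 = 45953 - 1*25 = 45953 - 25 = 45928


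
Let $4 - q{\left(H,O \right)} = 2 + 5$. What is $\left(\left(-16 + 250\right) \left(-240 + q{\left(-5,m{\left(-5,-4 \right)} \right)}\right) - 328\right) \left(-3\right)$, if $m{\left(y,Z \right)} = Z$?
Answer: $171570$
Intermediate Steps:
$q{\left(H,O \right)} = -3$ ($q{\left(H,O \right)} = 4 - \left(2 + 5\right) = 4 - 7 = -3$)
$\left(\left(-16 + 250\right) \left(-240 + q{\left(-5,m{\left(-5,-4 \right)} \right)}\right) - 328\right) \left(-3\right) = \left(\left(-16 + 250\right) \left(-240 - 3\right) - 328\right) \left(-3\right) = \left(234 \left(-243\right) - 328\right) \left(-3\right) = \left(-56862 - 328\right) \left(-3\right) = \left(-57190\right) \left(-3\right) = 171570$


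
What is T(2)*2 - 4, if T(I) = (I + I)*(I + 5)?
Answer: 52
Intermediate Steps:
T(I) = 2*I*(5 + I) (T(I) = (2*I)*(5 + I) = 2*I*(5 + I))
T(2)*2 - 4 = (2*2*(5 + 2))*2 - 4 = (2*2*7)*2 - 4 = 28*2 - 4 = 56 - 4 = 52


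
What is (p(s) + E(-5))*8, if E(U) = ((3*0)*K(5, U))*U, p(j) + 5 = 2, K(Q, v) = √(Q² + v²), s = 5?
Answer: -24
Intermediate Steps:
p(j) = -3 (p(j) = -5 + 2 = -3)
E(U) = 0 (E(U) = ((3*0)*√(5² + U²))*U = (0*√(25 + U²))*U = 0*U = 0)
(p(s) + E(-5))*8 = (-3 + 0)*8 = -3*8 = -24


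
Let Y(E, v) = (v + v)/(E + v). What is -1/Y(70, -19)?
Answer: 51/38 ≈ 1.3421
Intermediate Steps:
Y(E, v) = 2*v/(E + v) (Y(E, v) = (2*v)/(E + v) = 2*v/(E + v))
-1/Y(70, -19) = -1/(2*(-19)/(70 - 19)) = -1/(2*(-19)/51) = -1/(2*(-19)*(1/51)) = -1/(-38/51) = -1*(-51/38) = 51/38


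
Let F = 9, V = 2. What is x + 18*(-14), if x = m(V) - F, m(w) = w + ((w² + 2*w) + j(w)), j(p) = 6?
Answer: -245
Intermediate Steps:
m(w) = 6 + w² + 3*w (m(w) = w + ((w² + 2*w) + 6) = w + (6 + w² + 2*w) = 6 + w² + 3*w)
x = 7 (x = (6 + 2² + 3*2) - 1*9 = (6 + 4 + 6) - 9 = 16 - 9 = 7)
x + 18*(-14) = 7 + 18*(-14) = 7 - 252 = -245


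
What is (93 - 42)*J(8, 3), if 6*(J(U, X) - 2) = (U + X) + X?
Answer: 221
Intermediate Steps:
J(U, X) = 2 + X/3 + U/6 (J(U, X) = 2 + ((U + X) + X)/6 = 2 + (U + 2*X)/6 = 2 + (X/3 + U/6) = 2 + X/3 + U/6)
(93 - 42)*J(8, 3) = (93 - 42)*(2 + (⅓)*3 + (⅙)*8) = 51*(2 + 1 + 4/3) = 51*(13/3) = 221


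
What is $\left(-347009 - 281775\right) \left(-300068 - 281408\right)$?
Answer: $365622805184$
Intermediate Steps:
$\left(-347009 - 281775\right) \left(-300068 - 281408\right) = \left(-347009 - 281775\right) \left(-581476\right) = \left(-628784\right) \left(-581476\right) = 365622805184$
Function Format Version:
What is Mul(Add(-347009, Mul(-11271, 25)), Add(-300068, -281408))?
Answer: 365622805184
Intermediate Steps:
Mul(Add(-347009, Mul(-11271, 25)), Add(-300068, -281408)) = Mul(Add(-347009, -281775), -581476) = Mul(-628784, -581476) = 365622805184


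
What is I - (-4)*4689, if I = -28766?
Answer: -10010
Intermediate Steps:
I - (-4)*4689 = -28766 - (-4)*4689 = -28766 - 1*(-18756) = -28766 + 18756 = -10010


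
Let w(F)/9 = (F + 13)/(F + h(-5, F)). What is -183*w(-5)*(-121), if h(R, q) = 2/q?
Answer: -295240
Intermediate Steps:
w(F) = 9*(13 + F)/(F + 2/F) (w(F) = 9*((F + 13)/(F + 2/F)) = 9*((13 + F)/(F + 2/F)) = 9*(13 + F)/(F + 2/F))
-183*w(-5)*(-121) = -1647*(-5)*(13 - 5)/(2 + (-5)²)*(-121) = -1647*(-5)*8/(2 + 25)*(-121) = -1647*(-5)*8/27*(-121) = -183*(-40/3)*(-121) = 2440*(-121) = -295240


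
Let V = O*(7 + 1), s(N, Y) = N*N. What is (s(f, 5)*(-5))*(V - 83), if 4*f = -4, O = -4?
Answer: 575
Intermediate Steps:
f = -1 (f = (¼)*(-4) = -1)
s(N, Y) = N²
V = -32 (V = -4*(7 + 1) = -4*8 = -32)
(s(f, 5)*(-5))*(V - 83) = ((-1)²*(-5))*(-32 - 83) = (1*(-5))*(-115) = -5*(-115) = 575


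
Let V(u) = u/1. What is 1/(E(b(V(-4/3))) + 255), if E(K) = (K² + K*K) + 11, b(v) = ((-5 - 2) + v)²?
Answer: 81/802796 ≈ 0.00010090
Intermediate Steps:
V(u) = u (V(u) = u*1 = u)
b(v) = (-7 + v)²
E(K) = 11 + 2*K² (E(K) = (K² + K²) + 11 = 2*K² + 11 = 11 + 2*K²)
1/(E(b(V(-4/3))) + 255) = 1/((11 + 2*((-7 - 4/3)²)²) + 255) = 1/((11 + 2*((-25/3)²)²) + 255) = 1/((11 + 2*(625/9)²) + 255) = 1/((11 + 2*(390625/81)) + 255) = 1/((11 + 781250/81) + 255) = 1/(782141/81 + 255) = 1/(802796/81) = 81/802796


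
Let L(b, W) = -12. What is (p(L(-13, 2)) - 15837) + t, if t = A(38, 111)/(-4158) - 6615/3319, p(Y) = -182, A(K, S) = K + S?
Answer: -221096639339/13800402 ≈ -16021.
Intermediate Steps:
t = -27999701/13800402 (t = (38 + 111)/(-4158) - 6615/3319 = 149*(-1/4158) - 6615*1/3319 = -149/4158 - 6615/3319 = -27999701/13800402 ≈ -2.0289)
(p(L(-13, 2)) - 15837) + t = (-182 - 15837) - 27999701/13800402 = -16019 - 27999701/13800402 = -221096639339/13800402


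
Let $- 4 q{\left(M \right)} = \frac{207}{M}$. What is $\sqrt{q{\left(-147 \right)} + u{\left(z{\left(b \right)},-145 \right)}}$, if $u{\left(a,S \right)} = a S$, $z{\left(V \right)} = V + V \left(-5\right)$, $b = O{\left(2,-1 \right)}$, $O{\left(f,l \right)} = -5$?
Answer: $\frac{i \sqrt{568331}}{14} \approx 53.848 i$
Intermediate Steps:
$b = -5$
$q{\left(M \right)} = - \frac{207}{4 M}$ ($q{\left(M \right)} = - \frac{207 \frac{1}{M}}{4} = - \frac{207}{4 M}$)
$z{\left(V \right)} = - 4 V$ ($z{\left(V \right)} = V - 5 V = - 4 V$)
$u{\left(a,S \right)} = S a$
$\sqrt{q{\left(-147 \right)} + u{\left(z{\left(b \right)},-145 \right)}} = \sqrt{- \frac{207}{4 \left(-147\right)} - 145 \left(\left(-4\right) \left(-5\right)\right)} = \sqrt{\left(- \frac{207}{4}\right) \left(- \frac{1}{147}\right) - 2900} = \sqrt{\frac{69}{196} - 2900} = \sqrt{- \frac{568331}{196}} = \frac{i \sqrt{568331}}{14}$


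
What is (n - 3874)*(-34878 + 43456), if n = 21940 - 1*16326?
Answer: 14925720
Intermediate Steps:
n = 5614 (n = 21940 - 16326 = 5614)
(n - 3874)*(-34878 + 43456) = (5614 - 3874)*(-34878 + 43456) = 1740*8578 = 14925720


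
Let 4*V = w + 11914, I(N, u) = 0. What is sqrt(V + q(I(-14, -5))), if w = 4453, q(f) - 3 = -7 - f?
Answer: sqrt(16351)/2 ≈ 63.935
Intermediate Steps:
q(f) = -4 - f (q(f) = 3 + (-7 - f) = -4 - f)
V = 16367/4 (V = (4453 + 11914)/4 = (1/4)*16367 = 16367/4 ≈ 4091.8)
sqrt(V + q(I(-14, -5))) = sqrt(16367/4 + (-4 - 1*0)) = sqrt(16367/4 + (-4 + 0)) = sqrt(16367/4 - 4) = sqrt(16351/4) = sqrt(16351)/2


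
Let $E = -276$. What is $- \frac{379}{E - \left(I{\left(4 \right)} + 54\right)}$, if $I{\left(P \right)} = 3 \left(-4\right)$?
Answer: $\frac{379}{318} \approx 1.1918$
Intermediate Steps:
$I{\left(P \right)} = -12$
$- \frac{379}{E - \left(I{\left(4 \right)} + 54\right)} = - \frac{379}{-276 - \left(-12 + 54\right)} = - \frac{379}{-276 - 42} = - \frac{379}{-318} = \left(-379\right) \left(- \frac{1}{318}\right) = \frac{379}{318}$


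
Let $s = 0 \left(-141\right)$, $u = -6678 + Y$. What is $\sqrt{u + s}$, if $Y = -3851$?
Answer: $i \sqrt{10529} \approx 102.61 i$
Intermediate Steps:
$u = -10529$ ($u = -6678 - 3851 = -10529$)
$s = 0$
$\sqrt{u + s} = \sqrt{-10529 + 0} = \sqrt{-10529} = i \sqrt{10529}$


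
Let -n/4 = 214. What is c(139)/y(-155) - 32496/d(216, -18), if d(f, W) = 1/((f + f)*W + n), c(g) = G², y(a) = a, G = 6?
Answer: 43478348124/155 ≈ 2.8051e+8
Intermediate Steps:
n = -856 (n = -4*214 = -856)
c(g) = 36 (c(g) = 6² = 36)
d(f, W) = 1/(-856 + 2*W*f) (d(f, W) = 1/((f + f)*W - 856) = 1/((2*f)*W - 856) = 1/(2*W*f - 856) = 1/(-856 + 2*W*f))
c(139)/y(-155) - 32496/d(216, -18) = 36/(-155) - 32496/(1/(2*(-428 - 18*216))) = 36*(-1/155) - 32496/(1/(2*(-428 - 3888))) = -36/155 - 32496/((½)/(-4316)) = -36/155 - 32496/((½)*(-1/4316)) = -36/155 - 32496/(-1/8632) = -36/155 - 32496*(-8632) = -36/155 + 280505472 = 43478348124/155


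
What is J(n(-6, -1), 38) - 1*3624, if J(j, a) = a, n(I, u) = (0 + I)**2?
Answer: -3586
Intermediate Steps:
n(I, u) = I**2
J(n(-6, -1), 38) - 1*3624 = 38 - 1*3624 = 38 - 3624 = -3586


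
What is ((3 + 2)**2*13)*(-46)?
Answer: -14950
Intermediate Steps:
((3 + 2)**2*13)*(-46) = (5**2*13)*(-46) = (25*13)*(-46) = 325*(-46) = -14950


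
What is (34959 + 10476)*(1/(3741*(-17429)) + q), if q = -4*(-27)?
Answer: 106648121746595/21733963 ≈ 4.9070e+6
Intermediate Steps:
q = 108
(34959 + 10476)*(1/(3741*(-17429)) + q) = (34959 + 10476)*(1/(3741*(-17429)) + 108) = 45435*((1/3741)*(-1/17429) + 108) = 45435*(-1/65201889 + 108) = 45435*(7041804011/65201889) = 106648121746595/21733963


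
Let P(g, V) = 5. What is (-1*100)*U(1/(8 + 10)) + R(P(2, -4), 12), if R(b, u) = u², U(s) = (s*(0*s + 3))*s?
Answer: 3863/27 ≈ 143.07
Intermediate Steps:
U(s) = 3*s² (U(s) = (s*(0 + 3))*s = (s*3)*s = (3*s)*s = 3*s²)
(-1*100)*U(1/(8 + 10)) + R(P(2, -4), 12) = (-1*100)*(3*(1/(8 + 10))²) + 12² = -300*(1/18)² + 144 = -300/324 + 144 = -100*1/108 + 144 = -25/27 + 144 = 3863/27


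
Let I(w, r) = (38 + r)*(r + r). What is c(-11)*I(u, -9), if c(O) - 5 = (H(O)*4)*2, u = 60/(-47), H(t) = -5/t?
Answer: -49590/11 ≈ -4508.2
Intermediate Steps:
u = -60/47 (u = 60*(-1/47) = -60/47 ≈ -1.2766)
I(w, r) = 2*r*(38 + r) (I(w, r) = (38 + r)*(2*r) = 2*r*(38 + r))
c(O) = 5 - 40/O (c(O) = 5 + (-5/O*4)*2 = 5 - 20/O*2 = 5 - 40/O)
c(-11)*I(u, -9) = (5 - 40/(-11))*(2*(-9)*(38 - 9)) = (5 - 40*(-1/11))*(2*(-9)*29) = (5 + 40/11)*(-522) = (95/11)*(-522) = -49590/11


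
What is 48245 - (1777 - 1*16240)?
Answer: 62708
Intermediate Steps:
48245 - (1777 - 1*16240) = 48245 - (1777 - 16240) = 48245 - 1*(-14463) = 48245 + 14463 = 62708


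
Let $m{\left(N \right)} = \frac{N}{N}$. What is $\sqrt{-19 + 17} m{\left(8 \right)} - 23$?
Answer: $-23 + i \sqrt{2} \approx -23.0 + 1.4142 i$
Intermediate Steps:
$m{\left(N \right)} = 1$
$\sqrt{-19 + 17} m{\left(8 \right)} - 23 = \sqrt{-19 + 17} \cdot 1 - 23 = \sqrt{-2} \cdot 1 - 23 = i \sqrt{2} \cdot 1 - 23 = i \sqrt{2} - 23 = -23 + i \sqrt{2}$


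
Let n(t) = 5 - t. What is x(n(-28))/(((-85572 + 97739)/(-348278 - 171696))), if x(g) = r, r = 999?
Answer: -519454026/12167 ≈ -42694.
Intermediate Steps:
x(g) = 999
x(n(-28))/(((-85572 + 97739)/(-348278 - 171696))) = 999/(((-85572 + 97739)/(-348278 - 171696))) = 999/((12167/(-519974))) = 999/((12167*(-1/519974))) = 999/(-12167/519974) = 999*(-519974/12167) = -519454026/12167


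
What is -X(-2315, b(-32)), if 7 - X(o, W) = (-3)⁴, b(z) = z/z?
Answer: 74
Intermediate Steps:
b(z) = 1
X(o, W) = -74 (X(o, W) = 7 - 1*(-3)⁴ = 7 - 1*81 = 7 - 81 = -74)
-X(-2315, b(-32)) = -1*(-74) = 74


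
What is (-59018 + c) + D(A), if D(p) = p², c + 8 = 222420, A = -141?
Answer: 183275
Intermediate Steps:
c = 222412 (c = -8 + 222420 = 222412)
(-59018 + c) + D(A) = (-59018 + 222412) + (-141)² = 163394 + 19881 = 183275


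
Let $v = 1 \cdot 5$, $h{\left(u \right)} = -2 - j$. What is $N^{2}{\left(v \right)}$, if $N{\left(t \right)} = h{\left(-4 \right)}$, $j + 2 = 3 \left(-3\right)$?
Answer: $81$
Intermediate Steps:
$j = -11$ ($j = -2 + 3 \left(-3\right) = -2 - 9 = -11$)
$h{\left(u \right)} = 9$ ($h{\left(u \right)} = -2 - -11 = -2 + 11 = 9$)
$v = 5$
$N{\left(t \right)} = 9$
$N^{2}{\left(v \right)} = 9^{2} = 81$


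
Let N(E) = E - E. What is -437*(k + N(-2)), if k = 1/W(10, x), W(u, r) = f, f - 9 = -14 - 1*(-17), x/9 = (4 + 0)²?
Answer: -437/12 ≈ -36.417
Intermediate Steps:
x = 144 (x = 9*(4 + 0)² = 9*4² = 9*16 = 144)
f = 12 (f = 9 + (-14 - 1*(-17)) = 9 + (-14 + 17) = 9 + 3 = 12)
N(E) = 0
W(u, r) = 12
k = 1/12 ≈ 0.083333
-437*(k + N(-2)) = -437*(1/12 + 0) = -437*1/12 = -437/12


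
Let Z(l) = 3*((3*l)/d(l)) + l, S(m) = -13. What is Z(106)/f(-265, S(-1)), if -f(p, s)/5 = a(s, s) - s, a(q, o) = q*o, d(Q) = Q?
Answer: -23/182 ≈ -0.12637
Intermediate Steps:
a(q, o) = o*q
f(p, s) = -5*s**2 + 5*s (f(p, s) = -5*(s*s - s) = -5*(s**2 - s) = -5*s**2 + 5*s)
Z(l) = 9 + l (Z(l) = 3*((3*l)/l) + l = 3*3 + l = 9 + l)
Z(106)/f(-265, S(-1)) = (9 + 106)/((5*(-13)*(1 - 1*(-13)))) = 115/((5*(-13)*(1 + 13))) = 115/((5*(-13)*14)) = 115/(-910) = 115*(-1/910) = -23/182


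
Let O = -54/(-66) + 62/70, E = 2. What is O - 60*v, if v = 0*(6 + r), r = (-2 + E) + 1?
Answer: 656/385 ≈ 1.7039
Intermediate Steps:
r = 1 (r = (-2 + 2) + 1 = 0 + 1 = 1)
O = 656/385 (O = -54*(-1/66) + 62*(1/70) = 9/11 + 31/35 = 656/385 ≈ 1.7039)
v = 0 (v = 0*(6 + 1) = 0*7 = 0)
O - 60*v = 656/385 - 60*0 = 656/385 + 0 = 656/385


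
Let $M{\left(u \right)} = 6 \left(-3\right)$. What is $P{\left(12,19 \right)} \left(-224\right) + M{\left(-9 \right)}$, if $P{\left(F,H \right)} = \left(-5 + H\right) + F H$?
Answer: $-54226$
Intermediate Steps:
$M{\left(u \right)} = -18$
$P{\left(F,H \right)} = -5 + H + F H$
$P{\left(12,19 \right)} \left(-224\right) + M{\left(-9 \right)} = \left(-5 + 19 + 12 \cdot 19\right) \left(-224\right) - 18 = \left(-5 + 19 + 228\right) \left(-224\right) - 18 = 242 \left(-224\right) - 18 = -54208 - 18 = -54226$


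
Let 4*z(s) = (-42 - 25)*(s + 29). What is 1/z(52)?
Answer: -4/5427 ≈ -0.00073706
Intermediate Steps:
z(s) = -1943/4 - 67*s/4 (z(s) = ((-42 - 25)*(s + 29))/4 = (-67*(29 + s))/4 = (-1943 - 67*s)/4 = -1943/4 - 67*s/4)
1/z(52) = 1/(-1943/4 - 67/4*52) = 1/(-1943/4 - 871) = 1/(-5427/4) = -4/5427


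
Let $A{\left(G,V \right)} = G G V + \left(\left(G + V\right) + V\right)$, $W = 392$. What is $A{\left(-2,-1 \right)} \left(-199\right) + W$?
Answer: $1984$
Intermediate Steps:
$A{\left(G,V \right)} = G + 2 V + V G^{2}$ ($A{\left(G,V \right)} = G^{2} V + \left(G + 2 V\right) = V G^{2} + \left(G + 2 V\right) = G + 2 V + V G^{2}$)
$A{\left(-2,-1 \right)} \left(-199\right) + W = \left(-2 + 2 \left(-1\right) - \left(-2\right)^{2}\right) \left(-199\right) + 392 = \left(-2 - 2 - 4\right) \left(-199\right) + 392 = \left(-8\right) \left(-199\right) + 392 = 1592 + 392 = 1984$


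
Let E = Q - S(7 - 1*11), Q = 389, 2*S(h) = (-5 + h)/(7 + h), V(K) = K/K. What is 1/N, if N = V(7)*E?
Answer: 2/781 ≈ 0.0025608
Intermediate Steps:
V(K) = 1
S(h) = (-5 + h)/(2*(7 + h)) (S(h) = ((-5 + h)/(7 + h))/2 = (-5 + h)/(2*(7 + h)))
E = 781/2 (E = 389 - (-5 + (7 - 1*11))/(2*(7 + (7 - 1*11))) = 389 - (-5 + (7 - 11))/(2*(7 + (7 - 11))) = 389 - (-5 - 4)/(2*(7 - 4)) = 389 - (-9)/(2*3) = 389 - 1*(-3/2) = 389 + 3/2 = 781/2 ≈ 390.50)
N = 781/2 (N = 1*(781/2) = 781/2 ≈ 390.50)
1/N = 1/(781/2) = 2/781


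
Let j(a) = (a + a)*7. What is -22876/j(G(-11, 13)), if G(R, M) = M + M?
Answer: -817/13 ≈ -62.846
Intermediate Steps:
G(R, M) = 2*M
j(a) = 14*a (j(a) = (2*a)*7 = 14*a)
-22876/j(G(-11, 13)) = -22876/(14*(2*13)) = -22876/(14*26) = -22876/364 = -22876*1/364 = -817/13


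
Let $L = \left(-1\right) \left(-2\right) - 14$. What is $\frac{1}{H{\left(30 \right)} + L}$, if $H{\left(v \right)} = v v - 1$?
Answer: $\frac{1}{887} \approx 0.0011274$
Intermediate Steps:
$L = -12$ ($L = 2 - 14 = -12$)
$H{\left(v \right)} = -1 + v^{2}$ ($H{\left(v \right)} = v^{2} - 1 = -1 + v^{2}$)
$\frac{1}{H{\left(30 \right)} + L} = \frac{1}{\left(-1 + 30^{2}\right) - 12} = \frac{1}{\left(-1 + 900\right) - 12} = \frac{1}{899 - 12} = \frac{1}{887}$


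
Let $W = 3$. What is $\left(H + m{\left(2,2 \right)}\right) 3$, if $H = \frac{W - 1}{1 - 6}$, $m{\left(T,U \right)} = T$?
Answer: $\frac{24}{5} \approx 4.8$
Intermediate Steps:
$H = - \frac{2}{5}$ ($H = \frac{3 - 1}{1 - 6} = \frac{2}{-5} = 2 \left(- \frac{1}{5}\right) = - \frac{2}{5} \approx -0.4$)
$\left(H + m{\left(2,2 \right)}\right) 3 = \left(- \frac{2}{5} + 2\right) 3 = \frac{8}{5} \cdot 3 = \frac{24}{5}$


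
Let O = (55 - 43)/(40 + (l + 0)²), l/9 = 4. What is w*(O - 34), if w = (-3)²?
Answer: -102177/334 ≈ -305.92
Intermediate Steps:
l = 36 (l = 9*4 = 36)
w = 9
O = 3/334 (O = (55 - 43)/(40 + (36 + 0)²) = 12/(40 + 36²) = 12/(40 + 1296) = 12/1336 = 12*(1/1336) = 3/334 ≈ 0.0089820)
w*(O - 34) = 9*(3/334 - 34) = 9*(-11353/334) = -102177/334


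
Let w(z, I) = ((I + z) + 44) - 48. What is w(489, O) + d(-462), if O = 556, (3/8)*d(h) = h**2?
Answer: 570225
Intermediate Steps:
d(h) = 8*h**2/3
w(z, I) = -4 + I + z (w(z, I) = (44 + I + z) - 48 = -4 + I + z)
w(489, O) + d(-462) = (-4 + 556 + 489) + (8/3)*(-462)**2 = 1041 + (8/3)*213444 = 1041 + 569184 = 570225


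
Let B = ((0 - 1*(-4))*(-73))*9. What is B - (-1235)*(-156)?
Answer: -195288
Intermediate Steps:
B = -2628 (B = ((0 + 4)*(-73))*9 = (4*(-73))*9 = -292*9 = -2628)
B - (-1235)*(-156) = -2628 - (-1235)*(-156) = -2628 - 1*192660 = -2628 - 192660 = -195288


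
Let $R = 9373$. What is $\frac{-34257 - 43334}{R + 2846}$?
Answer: $- \frac{77591}{12219} \approx -6.35$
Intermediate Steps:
$\frac{-34257 - 43334}{R + 2846} = \frac{-34257 - 43334}{9373 + 2846} = - \frac{77591}{12219}$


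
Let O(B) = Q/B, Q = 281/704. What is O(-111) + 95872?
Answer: 7491821287/78144 ≈ 95872.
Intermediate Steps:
Q = 281/704 (Q = 281*(1/704) = 281/704 ≈ 0.39915)
O(B) = 281/(704*B)
O(-111) + 95872 = (281/704)/(-111) + 95872 = (281/704)*(-1/111) + 95872 = -281/78144 + 95872 = 7491821287/78144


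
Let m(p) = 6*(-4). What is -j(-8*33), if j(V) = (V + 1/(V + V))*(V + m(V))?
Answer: -836358/11 ≈ -76033.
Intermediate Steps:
m(p) = -24
j(V) = (-24 + V)*(V + 1/(2*V)) (j(V) = (V + 1/(V + V))*(V - 24) = (V + 1/(2*V))*(-24 + V) = (-24 + V)*(V + 1/(2*V)))
-j(-8*33) = -(1/2 + (-8*33)**2 - (-192)*33 - 12/((-8*33))) = -(1/2 + (-264)**2 - 24*(-264) - 12/(-264)) = -(1/2 + 69696 + 6336 - 12*(-1/264)) = -(1/2 + 69696 + 6336 + 1/22) = -1*836358/11 = -836358/11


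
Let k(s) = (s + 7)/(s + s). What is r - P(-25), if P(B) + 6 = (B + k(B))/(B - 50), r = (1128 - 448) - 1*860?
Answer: -326866/1875 ≈ -174.33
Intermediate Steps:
r = -180 (r = 680 - 860 = -180)
k(s) = (7 + s)/(2*s) (k(s) = (7 + s)/((2*s)) = (7 + s)*(1/(2*s)) = (7 + s)/(2*s))
P(B) = -6 + (B + (7 + B)/(2*B))/(-50 + B) (P(B) = -6 + (B + (7 + B)/(2*B))/(B - 50) = -6 + (B + (7 + B)/(2*B))/(-50 + B))
r - P(-25) = -180 - (7 - 25 + 10*(-25)*(60 - 1*(-25)))/(2*(-25)*(-50 - 25)) = -180 - (-1)*(7 - 25 + 10*(-25)*(60 + 25))/(2*25*(-75)) = -180 - (-1)*(-1)*(7 - 25 + 10*(-25)*85)/(2*25*75) = -180 - (-1)*(-1)*(7 - 25 - 21250)/(2*25*75) = -180 - (-1)*(-1)*(-21268)/(2*25*75) = -180 - 1*(-10634/1875) = -180 + 10634/1875 = -326866/1875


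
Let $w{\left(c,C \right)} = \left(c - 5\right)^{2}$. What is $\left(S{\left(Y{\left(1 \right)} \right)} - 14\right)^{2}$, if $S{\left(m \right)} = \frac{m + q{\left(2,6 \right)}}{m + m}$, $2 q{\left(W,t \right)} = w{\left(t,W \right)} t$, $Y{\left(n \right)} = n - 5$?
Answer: $\frac{12321}{64} \approx 192.52$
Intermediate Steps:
$w{\left(c,C \right)} = \left(-5 + c\right)^{2}$
$Y{\left(n \right)} = -5 + n$ ($Y{\left(n \right)} = n - 5 = -5 + n$)
$q{\left(W,t \right)} = \frac{t \left(-5 + t\right)^{2}}{2}$ ($q{\left(W,t \right)} = \frac{\left(-5 + t\right)^{2} t}{2} = \frac{t \left(-5 + t\right)^{2}}{2}$)
$S{\left(m \right)} = \frac{3 + m}{2 m}$ ($S{\left(m \right)} = \frac{m + \frac{1}{2} \cdot 6 \left(-5 + 6\right)^{2}}{m + m} = \frac{m + \frac{1}{2} \cdot 6 \cdot 1^{2}}{2 m} = \left(m + \frac{1}{2} \cdot 6 \cdot 1\right) \frac{1}{2 m} = \left(m + 3\right) \frac{1}{2 m} = \left(3 + m\right) \frac{1}{2 m} = \frac{3 + m}{2 m}$)
$\left(S{\left(Y{\left(1 \right)} \right)} - 14\right)^{2} = \left(\frac{3 + \left(-5 + 1\right)}{2 \left(-5 + 1\right)} - 14\right)^{2} = \left(\frac{3 - 4}{2 \left(-4\right)} - 14\right)^{2} = \left(\frac{1}{2} \left(- \frac{1}{4}\right) \left(-1\right) - 14\right)^{2} = \left(\frac{1}{8} - 14\right)^{2} = \left(- \frac{111}{8}\right)^{2} = \frac{12321}{64}$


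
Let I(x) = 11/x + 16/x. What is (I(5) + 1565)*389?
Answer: 3054428/5 ≈ 6.1089e+5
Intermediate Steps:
I(x) = 27/x
(I(5) + 1565)*389 = (27/5 + 1565)*389 = (7852/5)*389 = 3054428/5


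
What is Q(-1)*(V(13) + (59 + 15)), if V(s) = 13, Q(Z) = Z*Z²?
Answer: -87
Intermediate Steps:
Q(Z) = Z³
Q(-1)*(V(13) + (59 + 15)) = (-1)³*(13 + (59 + 15)) = -(13 + 74) = -1*87 = -87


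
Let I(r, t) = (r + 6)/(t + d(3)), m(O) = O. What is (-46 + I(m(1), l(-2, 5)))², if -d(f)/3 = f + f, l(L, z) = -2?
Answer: 859329/400 ≈ 2148.3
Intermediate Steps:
d(f) = -6*f (d(f) = -3*(f + f) = -6*f)
I(r, t) = (6 + r)/(-18 + t) (I(r, t) = (r + 6)/(t - 6*3) = (6 + r)/(t - 18) = (6 + r)/(-18 + t))
(-46 + I(m(1), l(-2, 5)))² = (-46 + (6 + 1)/(-18 - 2))² = (-46 + 7/(-20))² = (-46 - 1/20*7)² = (-46 - 7/20)² = (-927/20)² = 859329/400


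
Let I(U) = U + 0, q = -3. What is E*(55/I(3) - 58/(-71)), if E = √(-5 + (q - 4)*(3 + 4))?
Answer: 4079*I*√6/71 ≈ 140.72*I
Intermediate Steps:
I(U) = U
E = 3*I*√6 (E = √(-5 + (-3 - 4)*(3 + 4)) = √(-5 - 7*7) = √(-5 - 49) = √(-54) = 3*I*√6 ≈ 7.3485*I)
E*(55/I(3) - 58/(-71)) = (3*I*√6)*(55/3 - 58/(-71)) = (3*I*√6)*(55*(⅓) - 58*(-1/71)) = (3*I*√6)*(55/3 + 58/71) = (3*I*√6)*(4079/213) = 4079*I*√6/71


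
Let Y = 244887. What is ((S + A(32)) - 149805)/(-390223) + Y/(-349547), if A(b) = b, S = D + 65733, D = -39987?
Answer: -52207274032/136401278981 ≈ -0.38275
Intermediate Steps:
S = 25746 (S = -39987 + 65733 = 25746)
((S + A(32)) - 149805)/(-390223) + Y/(-349547) = ((25746 + 32) - 149805)/(-390223) + 244887/(-349547) = (25778 - 149805)*(-1/390223) + 244887*(-1/349547) = -124027*(-1/390223) - 244887/349547 = 124027/390223 - 244887/349547 = -52207274032/136401278981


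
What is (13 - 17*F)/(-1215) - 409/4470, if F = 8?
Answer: 235/24138 ≈ 0.0097357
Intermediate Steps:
(13 - 17*F)/(-1215) - 409/4470 = (13 - 17*8)/(-1215) - 409/4470 = (13 - 136)*(-1/1215) - 409*1/4470 = -123*(-1/1215) - 409/4470 = 41/405 - 409/4470 = 235/24138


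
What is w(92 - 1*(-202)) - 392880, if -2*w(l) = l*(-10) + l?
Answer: -391557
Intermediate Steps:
w(l) = 9*l/2 (w(l) = -(l*(-10) + l)/2 = -(-10*l + l)/2 = -(-9)*l/2 = 9*l/2)
w(92 - 1*(-202)) - 392880 = 9*(92 - 1*(-202))/2 - 392880 = 9*(92 + 202)/2 - 392880 = (9/2)*294 - 392880 = 1323 - 392880 = -391557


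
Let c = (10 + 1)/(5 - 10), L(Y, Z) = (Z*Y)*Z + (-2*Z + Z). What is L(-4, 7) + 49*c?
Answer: -1554/5 ≈ -310.80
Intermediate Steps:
L(Y, Z) = -Z + Y*Z² (L(Y, Z) = (Y*Z)*Z - Z = Y*Z² - Z = -Z + Y*Z²)
c = -11/5 (c = 11/(-5) = 11*(-⅕) = -11/5 ≈ -2.2000)
L(-4, 7) + 49*c = 7*(-1 - 4*7) + 49*(-11/5) = 7*(-1 - 28) - 539/5 = 7*(-29) - 539/5 = -203 - 539/5 = -1554/5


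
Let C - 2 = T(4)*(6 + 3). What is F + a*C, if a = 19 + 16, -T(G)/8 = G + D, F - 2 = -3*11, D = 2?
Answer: -15081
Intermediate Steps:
F = -31 (F = 2 - 3*11 = 2 - 33 = -31)
T(G) = -16 - 8*G (T(G) = -8*(G + 2) = -8*(2 + G) = -16 - 8*G)
a = 35
C = -430 (C = 2 + (-16 - 8*4)*(6 + 3) = 2 + (-16 - 32)*9 = 2 - 48*9 = 2 - 432 = -430)
F + a*C = -31 + 35*(-430) = -31 - 15050 = -15081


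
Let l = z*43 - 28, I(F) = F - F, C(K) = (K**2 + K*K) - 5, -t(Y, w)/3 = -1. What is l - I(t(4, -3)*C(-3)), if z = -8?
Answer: -372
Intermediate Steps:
t(Y, w) = 3 (t(Y, w) = -3*(-1) = 3)
C(K) = -5 + 2*K**2 (C(K) = (K**2 + K**2) - 5 = 2*K**2 - 5 = -5 + 2*K**2)
I(F) = 0
l = -372 (l = -8*43 - 28 = -344 - 28 = -372)
l - I(t(4, -3)*C(-3)) = -372 - 1*0 = -372 + 0 = -372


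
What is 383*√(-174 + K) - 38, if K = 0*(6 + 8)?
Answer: -38 + 383*I*√174 ≈ -38.0 + 5052.1*I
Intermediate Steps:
K = 0 (K = 0*14 = 0)
383*√(-174 + K) - 38 = 383*√(-174 + 0) - 38 = 383*√(-174) - 38 = 383*(I*√174) - 38 = 383*I*√174 - 38 = -38 + 383*I*√174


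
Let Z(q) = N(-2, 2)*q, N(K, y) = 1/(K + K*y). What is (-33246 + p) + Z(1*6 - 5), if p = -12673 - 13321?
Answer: -355441/6 ≈ -59240.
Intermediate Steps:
p = -25994
Z(q) = -q/6 (Z(q) = (1/((-2)*(1 + 2)))*q = (-½/3)*q = (-½*⅓)*q = -q/6)
(-33246 + p) + Z(1*6 - 5) = (-33246 - 25994) - (1*6 - 5)/6 = -59240 - (6 - 5)/6 = -59240 - ⅙*1 = -59240 - ⅙ = -355441/6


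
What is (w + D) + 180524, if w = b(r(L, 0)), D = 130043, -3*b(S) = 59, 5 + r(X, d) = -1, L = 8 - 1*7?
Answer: 931642/3 ≈ 3.1055e+5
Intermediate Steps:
L = 1 (L = 8 - 7 = 1)
r(X, d) = -6 (r(X, d) = -5 - 1 = -6)
b(S) = -59/3 (b(S) = -⅓*59 = -59/3)
w = -59/3 ≈ -19.667
(w + D) + 180524 = (-59/3 + 130043) + 180524 = 390070/3 + 180524 = 931642/3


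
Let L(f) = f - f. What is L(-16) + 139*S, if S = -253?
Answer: -35167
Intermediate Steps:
L(f) = 0
L(-16) + 139*S = 0 + 139*(-253) = 0 - 35167 = -35167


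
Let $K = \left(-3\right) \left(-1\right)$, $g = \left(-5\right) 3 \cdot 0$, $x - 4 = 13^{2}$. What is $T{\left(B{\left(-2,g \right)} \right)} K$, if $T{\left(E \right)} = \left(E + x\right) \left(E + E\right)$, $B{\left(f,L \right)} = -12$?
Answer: $-11592$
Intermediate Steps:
$x = 173$ ($x = 4 + 13^{2} = 4 + 169 = 173$)
$g = 0$ ($g = \left(-15\right) 0 = 0$)
$T{\left(E \right)} = 2 E \left(173 + E\right)$ ($T{\left(E \right)} = \left(E + 173\right) \left(E + E\right) = \left(173 + E\right) 2 E = 2 E \left(173 + E\right)$)
$K = 3$
$T{\left(B{\left(-2,g \right)} \right)} K = 2 \left(-12\right) \left(173 - 12\right) 3 = 2 \left(-12\right) 161 \cdot 3 = \left(-3864\right) 3 = -11592$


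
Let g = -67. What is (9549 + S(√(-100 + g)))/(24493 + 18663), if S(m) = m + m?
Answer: 9549/43156 + I*√167/21578 ≈ 0.22127 + 0.00059889*I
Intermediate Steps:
S(m) = 2*m
(9549 + S(√(-100 + g)))/(24493 + 18663) = (9549 + 2*√(-100 - 67))/(24493 + 18663) = (9549 + 2*√(-167))/43156 = (9549 + 2*(I*√167))*(1/43156) = (9549 + 2*I*√167)*(1/43156) = 9549/43156 + I*√167/21578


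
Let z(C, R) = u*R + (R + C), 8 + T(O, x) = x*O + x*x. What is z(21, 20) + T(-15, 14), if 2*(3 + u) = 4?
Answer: -1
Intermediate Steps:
u = -1 (u = -3 + (1/2)*4 = -3 + 2 = -1)
T(O, x) = -8 + x**2 + O*x (T(O, x) = -8 + (x*O + x*x) = -8 + (O*x + x**2) = -8 + (x**2 + O*x) = -8 + x**2 + O*x)
z(C, R) = C (z(C, R) = -R + (R + C) = -R + (C + R) = C)
z(21, 20) + T(-15, 14) = 21 + (-8 + 14**2 - 15*14) = 21 + (-8 + 196 - 210) = 21 - 22 = -1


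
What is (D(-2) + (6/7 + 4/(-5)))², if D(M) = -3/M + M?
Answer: 961/4900 ≈ 0.19612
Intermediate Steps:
D(M) = M - 3/M
(D(-2) + (6/7 + 4/(-5)))² = ((-2 - 3/(-2)) + (6/7 + 4/(-5)))² = ((-2 - 3*(-½)) + (6*(⅐) + 4*(-⅕)))² = ((-2 + 3/2) + (6/7 - ⅘))² = (-½ + 2/35)² = (-31/70)² = 961/4900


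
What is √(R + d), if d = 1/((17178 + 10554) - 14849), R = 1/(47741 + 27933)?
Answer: √86334940331094/974908142 ≈ 0.0095308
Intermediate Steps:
R = 1/75674 ≈ 1.3215e-5
d = 1/12883 (d = 1/(27732 - 14849) = 1/12883 ≈ 7.7622e-5)
√(R + d) = √(1/75674 + 1/12883) = √(88557/974908142) = √86334940331094/974908142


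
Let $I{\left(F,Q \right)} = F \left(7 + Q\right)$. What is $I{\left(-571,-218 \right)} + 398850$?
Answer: $519331$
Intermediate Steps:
$I{\left(-571,-218 \right)} + 398850 = - 571 \left(7 - 218\right) + 398850 = \left(-571\right) \left(-211\right) + 398850 = 120481 + 398850 = 519331$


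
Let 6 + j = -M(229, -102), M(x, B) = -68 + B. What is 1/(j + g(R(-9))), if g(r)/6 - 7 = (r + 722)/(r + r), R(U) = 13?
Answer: 13/4883 ≈ 0.0026623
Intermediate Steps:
g(r) = 42 + 3*(722 + r)/r (g(r) = 42 + 6*((r + 722)/(r + r)) = 42 + 6*((722 + r)/((2*r))) = 42 + 6*((722 + r)*(1/(2*r))) = 42 + 6*((722 + r)/(2*r)) = 42 + 3*(722 + r)/r)
j = 164 (j = -6 - (-68 - 102) = -6 - 1*(-170) = -6 + 170 = 164)
1/(j + g(R(-9))) = 1/(164 + (45 + 2166/13)) = 1/(164 + 2751/13) = 1/(4883/13) = 13/4883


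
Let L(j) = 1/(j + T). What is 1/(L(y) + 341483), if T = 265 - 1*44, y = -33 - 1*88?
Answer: 100/34148301 ≈ 2.9284e-6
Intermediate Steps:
y = -121 (y = -33 - 88 = -121)
T = 221 (T = 265 - 44 = 221)
L(j) = 1/(221 + j) (L(j) = 1/(j + 221) = 1/(221 + j))
1/(L(y) + 341483) = 1/(1/(221 - 121) + 341483) = 1/(1/100 + 341483) = 1/(34148301/100) = 100/34148301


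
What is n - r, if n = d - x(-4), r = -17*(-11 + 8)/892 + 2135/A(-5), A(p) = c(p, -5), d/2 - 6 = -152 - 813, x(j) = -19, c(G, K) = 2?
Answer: -2646169/892 ≈ -2966.6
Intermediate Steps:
d = -1918 (d = 12 + 2*(-152 - 813) = 12 + 2*(-965) = 12 - 1930 = -1918)
A(p) = 2
r = 952261/892 (r = -17*(-11 + 8)/892 + 2135/2 = -17*(-3)*(1/892) + 2135*(1/2) = 51*(1/892) + 2135/2 = 51/892 + 2135/2 = 952261/892 ≈ 1067.6)
n = -1899 (n = -1918 - 1*(-19) = -1918 + 19 = -1899)
n - r = -1899 - 1*952261/892 = -1899 - 952261/892 = -2646169/892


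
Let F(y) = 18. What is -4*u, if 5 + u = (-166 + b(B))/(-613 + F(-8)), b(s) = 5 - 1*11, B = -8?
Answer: 11212/595 ≈ 18.844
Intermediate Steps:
b(s) = -6 (b(s) = 5 - 11 = -6)
u = -2803/595 (u = -5 + (-166 - 6)/(-613 + 18) = -5 - 172/(-595) = -5 - 172*(-1/595) = -5 + 172/595 = -2803/595 ≈ -4.7109)
-4*u = -4*(-2803/595) = 11212/595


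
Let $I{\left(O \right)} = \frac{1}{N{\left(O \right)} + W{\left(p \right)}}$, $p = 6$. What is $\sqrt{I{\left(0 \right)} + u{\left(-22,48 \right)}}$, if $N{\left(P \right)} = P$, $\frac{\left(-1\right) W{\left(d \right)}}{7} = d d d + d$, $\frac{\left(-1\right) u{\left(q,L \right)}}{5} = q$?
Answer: $\frac{\sqrt{265639206}}{1554} \approx 10.488$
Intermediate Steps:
$u{\left(q,L \right)} = - 5 q$
$W{\left(d \right)} = - 7 d - 7 d^{3}$ ($W{\left(d \right)} = - 7 \left(d d d + d\right) = - 7 \left(d^{2} d + d\right) = - 7 \left(d^{3} + d\right) = - 7 \left(d + d^{3}\right) = - 7 d - 7 d^{3}$)
$I{\left(O \right)} = \frac{1}{-1554 + O}$ ($I{\left(O \right)} = \frac{1}{O - 42 \left(1 + 6^{2}\right)} = \frac{1}{O - 42 \left(1 + 36\right)} = \frac{1}{O - 42 \cdot 37} = \frac{1}{O - 1554} = \frac{1}{-1554 + O}$)
$\sqrt{I{\left(0 \right)} + u{\left(-22,48 \right)}} = \sqrt{\frac{1}{-1554 + 0} - -110} = \sqrt{\frac{1}{-1554} + 110} = \sqrt{- \frac{1}{1554} + 110} = \sqrt{\frac{170939}{1554}} = \frac{\sqrt{265639206}}{1554}$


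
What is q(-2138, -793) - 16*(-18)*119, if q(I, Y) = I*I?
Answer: 4605316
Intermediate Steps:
q(I, Y) = I²
q(-2138, -793) - 16*(-18)*119 = (-2138)² - 16*(-18)*119 = 4571044 - (-288)*119 = 4571044 - 1*(-34272) = 4571044 + 34272 = 4605316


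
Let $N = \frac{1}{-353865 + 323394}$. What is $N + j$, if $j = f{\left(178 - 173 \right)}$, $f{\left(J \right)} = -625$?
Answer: $- \frac{19044376}{30471} \approx -625.0$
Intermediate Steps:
$j = -625$
$N = - \frac{1}{30471}$ ($N = \frac{1}{-30471} = - \frac{1}{30471} \approx -3.2818 \cdot 10^{-5}$)
$N + j = - \frac{1}{30471} - 625 = - \frac{19044376}{30471}$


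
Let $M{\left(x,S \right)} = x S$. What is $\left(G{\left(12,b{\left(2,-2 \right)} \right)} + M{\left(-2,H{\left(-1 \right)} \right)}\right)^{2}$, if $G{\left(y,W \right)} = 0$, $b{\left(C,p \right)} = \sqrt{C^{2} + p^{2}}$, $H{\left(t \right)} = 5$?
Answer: $100$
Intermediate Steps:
$M{\left(x,S \right)} = S x$
$\left(G{\left(12,b{\left(2,-2 \right)} \right)} + M{\left(-2,H{\left(-1 \right)} \right)}\right)^{2} = \left(0 + 5 \left(-2\right)\right)^{2} = \left(0 - 10\right)^{2} = \left(-10\right)^{2} = 100$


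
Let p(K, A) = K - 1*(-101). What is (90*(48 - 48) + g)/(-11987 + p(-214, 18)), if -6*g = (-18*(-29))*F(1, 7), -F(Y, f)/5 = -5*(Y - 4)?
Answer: -261/484 ≈ -0.53926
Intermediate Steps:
F(Y, f) = -100 + 25*Y (F(Y, f) = -(-25)*(Y - 4) = -(-25)*(-4 + Y) = -5*(20 - 5*Y) = -100 + 25*Y)
p(K, A) = 101 + K (p(K, A) = K + 101 = 101 + K)
g = 6525 (g = -(-18*(-29))*(-100 + 25*1)/6 = -87*(-100 + 25) = -87*(-75) = -1/6*(-39150) = 6525)
(90*(48 - 48) + g)/(-11987 + p(-214, 18)) = (90*(48 - 48) + 6525)/(-11987 + (101 - 214)) = (90*0 + 6525)/(-11987 - 113) = (0 + 6525)/(-12100) = 6525*(-1/12100) = -261/484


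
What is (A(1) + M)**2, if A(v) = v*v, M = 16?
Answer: 289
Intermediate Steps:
A(v) = v**2
(A(1) + M)**2 = (1**2 + 16)**2 = (1 + 16)**2 = 17**2 = 289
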